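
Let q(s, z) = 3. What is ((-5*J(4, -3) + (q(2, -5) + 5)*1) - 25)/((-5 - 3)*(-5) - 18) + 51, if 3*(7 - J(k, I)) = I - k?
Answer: 3175/66 ≈ 48.106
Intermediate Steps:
J(k, I) = 7 - I/3 + k/3 (J(k, I) = 7 - (I - k)/3 = 7 + (-I/3 + k/3) = 7 - I/3 + k/3)
((-5*J(4, -3) + (q(2, -5) + 5)*1) - 25)/((-5 - 3)*(-5) - 18) + 51 = ((-5*(7 - ⅓*(-3) + (⅓)*4) + (3 + 5)*1) - 25)/((-5 - 3)*(-5) - 18) + 51 = ((-5*(7 + 1 + 4/3) + 8*1) - 25)/(-8*(-5) - 18) + 51 = ((-5*28/3 + 8) - 25)/(40 - 18) + 51 = ((-140/3 + 8) - 25)/22 + 51 = (-116/3 - 25)/22 + 51 = (1/22)*(-191/3) + 51 = -191/66 + 51 = 3175/66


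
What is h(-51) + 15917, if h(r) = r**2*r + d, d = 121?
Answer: -116613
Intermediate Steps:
h(r) = 121 + r**3 (h(r) = r**2*r + 121 = r**3 + 121 = 121 + r**3)
h(-51) + 15917 = (121 + (-51)**3) + 15917 = (121 - 132651) + 15917 = -132530 + 15917 = -116613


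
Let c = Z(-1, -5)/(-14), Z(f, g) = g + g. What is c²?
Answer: 25/49 ≈ 0.51020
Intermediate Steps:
Z(f, g) = 2*g
c = 5/7 (c = (2*(-5))/(-14) = -10*(-1/14) = 5/7 ≈ 0.71429)
c² = (5/7)² = 25/49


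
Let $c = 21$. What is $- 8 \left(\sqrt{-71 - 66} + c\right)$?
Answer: $-168 - 8 i \sqrt{137} \approx -168.0 - 93.638 i$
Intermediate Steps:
$- 8 \left(\sqrt{-71 - 66} + c\right) = - 8 \left(\sqrt{-71 - 66} + 21\right) = - 8 \left(\sqrt{-137} + 21\right) = - 8 \left(i \sqrt{137} + 21\right) = - 8 \left(21 + i \sqrt{137}\right) = -168 - 8 i \sqrt{137}$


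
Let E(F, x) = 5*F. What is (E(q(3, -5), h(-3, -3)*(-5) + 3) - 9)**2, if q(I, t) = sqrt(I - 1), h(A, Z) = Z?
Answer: 131 - 90*sqrt(2) ≈ 3.7208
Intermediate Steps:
q(I, t) = sqrt(-1 + I)
(E(q(3, -5), h(-3, -3)*(-5) + 3) - 9)**2 = (5*sqrt(-1 + 3) - 9)**2 = (5*sqrt(2) - 9)**2 = (-9 + 5*sqrt(2))**2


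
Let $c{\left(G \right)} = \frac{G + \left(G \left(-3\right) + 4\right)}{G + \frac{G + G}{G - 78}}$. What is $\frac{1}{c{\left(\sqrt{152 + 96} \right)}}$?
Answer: $- \frac{43989}{88999} - \frac{679 \sqrt{62}}{88999} \approx -0.55434$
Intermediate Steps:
$c{\left(G \right)} = \frac{4 - 2 G}{G + \frac{2 G}{-78 + G}}$ ($c{\left(G \right)} = \frac{G - \left(-4 + 3 G\right)}{G + \frac{2 G}{-78 + G}} = \frac{4 - 2 G}{G + \frac{2 G}{-78 + G}}$)
$\frac{1}{c{\left(\sqrt{152 + 96} \right)}} = \frac{1}{2 \frac{1}{\sqrt{152 + 96}} \frac{1}{-76 + \sqrt{152 + 96}} \left(-156 - \left(\sqrt{152 + 96}\right)^{2} + 80 \sqrt{152 + 96}\right)} = \frac{1}{2 \frac{1}{\sqrt{248}} \frac{1}{-76 + \sqrt{248}} \left(-156 - \left(\sqrt{248}\right)^{2} + 80 \sqrt{248}\right)} = \frac{1}{2 \frac{1}{2 \sqrt{62}} \frac{1}{-76 + 2 \sqrt{62}} \left(-156 - \left(2 \sqrt{62}\right)^{2} + 80 \cdot 2 \sqrt{62}\right)} = \frac{1}{2 \frac{\sqrt{62}}{124} \frac{1}{-76 + 2 \sqrt{62}} \left(-156 - 248 + 160 \sqrt{62}\right)} = \frac{1}{2 \frac{\sqrt{62}}{124} \frac{1}{-76 + 2 \sqrt{62}} \left(-404 + 160 \sqrt{62}\right)} = \frac{1}{\frac{1}{62} \sqrt{62} \frac{1}{-76 + 2 \sqrt{62}} \left(-404 + 160 \sqrt{62}\right)} = \frac{\sqrt{62} \left(-76 + 2 \sqrt{62}\right)}{-404 + 160 \sqrt{62}}$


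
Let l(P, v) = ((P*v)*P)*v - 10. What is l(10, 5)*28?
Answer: 69720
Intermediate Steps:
l(P, v) = -10 + P²*v² (l(P, v) = (v*P²)*v - 10 = P²*v² - 10 = -10 + P²*v²)
l(10, 5)*28 = (-10 + 10²*5²)*28 = (-10 + 100*25)*28 = (-10 + 2500)*28 = 2490*28 = 69720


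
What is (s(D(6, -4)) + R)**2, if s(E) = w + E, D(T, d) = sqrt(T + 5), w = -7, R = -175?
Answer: (182 - sqrt(11))**2 ≈ 31928.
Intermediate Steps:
D(T, d) = sqrt(5 + T)
s(E) = -7 + E
(s(D(6, -4)) + R)**2 = ((-7 + sqrt(5 + 6)) - 175)**2 = ((-7 + sqrt(11)) - 175)**2 = (-182 + sqrt(11))**2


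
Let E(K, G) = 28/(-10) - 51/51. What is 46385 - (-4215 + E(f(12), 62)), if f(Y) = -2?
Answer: 253019/5 ≈ 50604.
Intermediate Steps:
E(K, G) = -19/5 (E(K, G) = 28*(-⅒) - 51*1/51 = -14/5 - 1 = -19/5)
46385 - (-4215 + E(f(12), 62)) = 46385 - (-4215 - 19/5) = 46385 - 1*(-21094/5) = 46385 + 21094/5 = 253019/5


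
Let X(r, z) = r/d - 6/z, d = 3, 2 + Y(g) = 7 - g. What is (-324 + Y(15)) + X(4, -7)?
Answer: -6968/21 ≈ -331.81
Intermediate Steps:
Y(g) = 5 - g (Y(g) = -2 + (7 - g) = 5 - g)
X(r, z) = -6/z + r/3 (X(r, z) = r/3 - 6/z = -6/z + r/3)
(-324 + Y(15)) + X(4, -7) = (-324 + (5 - 1*15)) + (-6/(-7) + (⅓)*4) = (-324 + (5 - 15)) + (-6*(-⅐) + 4/3) = (-324 - 10) + (6/7 + 4/3) = -334 + 46/21 = -6968/21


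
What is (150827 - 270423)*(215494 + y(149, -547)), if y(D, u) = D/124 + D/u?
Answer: -437021426174041/16957 ≈ -2.5772e+10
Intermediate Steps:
y(D, u) = D/124 + D/u (y(D, u) = D*(1/124) + D/u = D/124 + D/u)
(150827 - 270423)*(215494 + y(149, -547)) = (150827 - 270423)*(215494 + ((1/124)*149 + 149/(-547))) = -119596*(215494 + (149/124 + 149*(-1/547))) = -119596*(215494 + (149/124 - 149/547)) = -119596*(215494 + 63027/67828) = -119596*14616590059/67828 = -437021426174041/16957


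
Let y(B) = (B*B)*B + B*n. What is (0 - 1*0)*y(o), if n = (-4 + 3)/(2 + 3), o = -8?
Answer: 0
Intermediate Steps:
n = -1/5 ≈ -0.20000
y(B) = B**3 - B/5 (y(B) = (B*B)*B + B*(-1/5) = B**2*B - B/5 = B**3 - B/5)
(0 - 1*0)*y(o) = (0 - 1*0)*((-8)**3 - 1/5*(-8)) = (0 + 0)*(-512 + 8/5) = 0*(-2552/5) = 0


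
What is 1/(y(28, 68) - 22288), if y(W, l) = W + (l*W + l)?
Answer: -1/20288 ≈ -4.9290e-5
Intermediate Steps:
y(W, l) = W + l + W*l (y(W, l) = W + (W*l + l) = W + (l + W*l) = W + l + W*l)
1/(y(28, 68) - 22288) = 1/((28 + 68 + 28*68) - 22288) = 1/((28 + 68 + 1904) - 22288) = 1/(2000 - 22288) = 1/(-20288) = -1/20288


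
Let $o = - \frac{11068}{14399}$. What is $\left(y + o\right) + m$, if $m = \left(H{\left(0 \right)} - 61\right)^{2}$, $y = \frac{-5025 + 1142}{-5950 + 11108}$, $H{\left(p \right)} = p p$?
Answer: $\frac{276245826221}{74270042} \approx 3719.5$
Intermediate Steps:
$H{\left(p \right)} = p^{2}$
$y = - \frac{3883}{5158} \approx -0.75281$
$o = - \frac{11068}{14399}$ ($o = \left(-11068\right) \frac{1}{14399} = - \frac{11068}{14399} \approx -0.76866$)
$m = 3721$ ($m = \left(0^{2} - 61\right)^{2} = \left(0 - 61\right)^{2} = \left(-61\right)^{2} = 3721$)
$\left(y + o\right) + m = \left(- \frac{3883}{5158} - \frac{11068}{14399}\right) + 3721 = - \frac{113000061}{74270042} + 3721 = \frac{276245826221}{74270042}$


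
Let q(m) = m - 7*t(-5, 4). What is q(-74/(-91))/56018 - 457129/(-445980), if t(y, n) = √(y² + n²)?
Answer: 31490691403/30722224260 - 7*√41/56018 ≈ 1.0242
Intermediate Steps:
t(y, n) = √(n² + y²)
q(m) = m - 7*√41 (q(m) = m - 7*√(4² + (-5)²) = m - 7*√(16 + 25) = m - 7*√41)
q(-74/(-91))/56018 - 457129/(-445980) = (-74/(-91) - 7*√41)/56018 - 457129/(-445980) = (-74*(-1/91) - 7*√41)*(1/56018) - 457129*(-1/445980) = (74/91 - 7*√41)*(1/56018) + 457129/445980 = (1/68887 - 7*√41/56018) + 457129/445980 = 31490691403/30722224260 - 7*√41/56018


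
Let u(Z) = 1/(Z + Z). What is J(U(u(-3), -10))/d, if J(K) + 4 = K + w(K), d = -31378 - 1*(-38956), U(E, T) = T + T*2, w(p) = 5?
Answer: -29/7578 ≈ -0.0038269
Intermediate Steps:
u(Z) = 1/(2*Z)
U(E, T) = 3*T (U(E, T) = T + 2*T = 3*T)
d = 7578 (d = -31378 + 38956 = 7578)
J(K) = 1 + K (J(K) = -4 + (K + 5) = -4 + (5 + K) = 1 + K)
J(U(u(-3), -10))/d = (1 + 3*(-10))/7578 = (1 - 30)*(1/7578) = -29*1/7578 = -29/7578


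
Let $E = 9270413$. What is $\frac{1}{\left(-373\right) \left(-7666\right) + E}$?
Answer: $\frac{1}{12129831} \approx 8.2441 \cdot 10^{-8}$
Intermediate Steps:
$\frac{1}{\left(-373\right) \left(-7666\right) + E} = \frac{1}{\left(-373\right) \left(-7666\right) + 9270413} = \frac{1}{2859418 + 9270413} = \frac{1}{12129831}$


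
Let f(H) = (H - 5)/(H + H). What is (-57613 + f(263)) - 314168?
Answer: -97778274/263 ≈ -3.7178e+5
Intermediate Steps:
f(H) = (-5 + H)/(2*H) (f(H) = (-5 + H)/((2*H)) = (-5 + H)*(1/(2*H)) = (-5 + H)/(2*H))
(-57613 + f(263)) - 314168 = (-57613 + (½)*(-5 + 263)/263) - 314168 = (-57613 + (½)*(1/263)*258) - 314168 = (-57613 + 129/263) - 314168 = -15152090/263 - 314168 = -97778274/263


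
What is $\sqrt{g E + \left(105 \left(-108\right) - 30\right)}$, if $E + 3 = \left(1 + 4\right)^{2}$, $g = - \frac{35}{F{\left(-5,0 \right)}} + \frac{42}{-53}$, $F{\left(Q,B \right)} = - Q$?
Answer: $\frac{4 i \sqrt{2026243}}{53} \approx 107.43 i$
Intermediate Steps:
$g = - \frac{413}{53}$ ($g = - \frac{35}{\left(-1\right) \left(-5\right)} + \frac{42}{-53} = - \frac{35}{5} + 42 \left(- \frac{1}{53}\right) = \left(-35\right) \frac{1}{5} - \frac{42}{53} = -7 - \frac{42}{53} = - \frac{413}{53} \approx -7.7924$)
$E = 22$ ($E = -3 + \left(1 + 4\right)^{2} = -3 + 5^{2} = -3 + 25 = 22$)
$\sqrt{g E + \left(105 \left(-108\right) - 30\right)} = \sqrt{\left(- \frac{413}{53}\right) 22 + \left(105 \left(-108\right) - 30\right)} = \sqrt{- \frac{9086}{53} - 11370} = \sqrt{- \frac{611696}{53}} = \frac{4 i \sqrt{2026243}}{53}$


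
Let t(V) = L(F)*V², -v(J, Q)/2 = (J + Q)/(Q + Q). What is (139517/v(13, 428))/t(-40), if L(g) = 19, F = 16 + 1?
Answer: -112243/25200 ≈ -4.4541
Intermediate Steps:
v(J, Q) = -(J + Q)/Q (v(J, Q) = -2*(J + Q)/(Q + Q) = -2*(J + Q)/(2*Q) = -2*(J + Q)*1/(2*Q) = -(J + Q)/Q)
F = 17
t(V) = 19*V²
(139517/v(13, 428))/t(-40) = (139517/(((-1*13 - 1*428)/428)))/((19*(-40)²)) = (139517/(((-13 - 428)/428)))/((19*1600)) = (139517/(((1/428)*(-441))))/30400 = (139517/(-441/428))*(1/30400) = (139517*(-428/441))*(1/30400) = -8530468/63*1/30400 = -112243/25200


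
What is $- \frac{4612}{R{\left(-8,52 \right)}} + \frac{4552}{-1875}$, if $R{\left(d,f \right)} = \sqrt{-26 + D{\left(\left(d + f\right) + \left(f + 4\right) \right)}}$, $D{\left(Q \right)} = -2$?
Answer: $- \frac{4552}{1875} + \frac{2306 i \sqrt{7}}{7} \approx -2.4277 + 871.59 i$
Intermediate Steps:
$R{\left(d,f \right)} = 2 i \sqrt{7}$ ($R{\left(d,f \right)} = \sqrt{-26 - 2} = \sqrt{-28} = 2 i \sqrt{7}$)
$- \frac{4612}{R{\left(-8,52 \right)}} + \frac{4552}{-1875} = - \frac{4612}{2 i \sqrt{7}} + \frac{4552}{-1875} = - 4612 \left(- \frac{i \sqrt{7}}{14}\right) + 4552 \left(- \frac{1}{1875}\right) = \frac{2306 i \sqrt{7}}{7} - \frac{4552}{1875} = - \frac{4552}{1875} + \frac{2306 i \sqrt{7}}{7}$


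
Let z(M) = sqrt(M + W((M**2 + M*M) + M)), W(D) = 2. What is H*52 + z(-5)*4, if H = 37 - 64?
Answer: -1404 + 4*I*sqrt(3) ≈ -1404.0 + 6.9282*I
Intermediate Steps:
z(M) = sqrt(2 + M) (z(M) = sqrt(M + 2) = sqrt(2 + M))
H = -27
H*52 + z(-5)*4 = -27*52 + sqrt(2 - 5)*4 = -1404 + sqrt(-3)*4 = -1404 + (I*sqrt(3))*4 = -1404 + 4*I*sqrt(3)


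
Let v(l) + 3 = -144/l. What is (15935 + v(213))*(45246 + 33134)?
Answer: 88657499120/71 ≈ 1.2487e+9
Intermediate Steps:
v(l) = -3 - 144/l
(15935 + v(213))*(45246 + 33134) = (15935 + (-3 - 144/213))*(45246 + 33134) = (15935 + (-3 - 144*1/213))*78380 = (15935 + (-3 - 48/71))*78380 = (15935 - 261/71)*78380 = (1131124/71)*78380 = 88657499120/71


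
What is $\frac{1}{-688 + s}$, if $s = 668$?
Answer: $- \frac{1}{20} \approx -0.05$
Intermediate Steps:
$\frac{1}{-688 + s} = \frac{1}{-688 + 668} = \frac{1}{-20} = - \frac{1}{20}$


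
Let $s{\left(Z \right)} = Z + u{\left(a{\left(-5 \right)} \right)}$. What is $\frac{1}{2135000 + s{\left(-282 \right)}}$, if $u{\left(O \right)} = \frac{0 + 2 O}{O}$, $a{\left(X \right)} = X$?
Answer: $\frac{1}{2134720} \approx 4.6845 \cdot 10^{-7}$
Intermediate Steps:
$u{\left(O \right)} = 2$ ($u{\left(O \right)} = \frac{2 O}{O} = 2$)
$s{\left(Z \right)} = 2 + Z$ ($s{\left(Z \right)} = Z + 2 = 2 + Z$)
$\frac{1}{2135000 + s{\left(-282 \right)}} = \frac{1}{2135000 + \left(2 - 282\right)} = \frac{1}{2135000 - 280} = \frac{1}{2134720}$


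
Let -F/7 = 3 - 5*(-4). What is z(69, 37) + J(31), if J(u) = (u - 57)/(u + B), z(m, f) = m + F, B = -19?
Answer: -565/6 ≈ -94.167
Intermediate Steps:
F = -161 (F = -7*(3 - 5*(-4)) = -7*(3 + 20) = -7*23 = -161)
z(m, f) = -161 + m (z(m, f) = m - 161 = -161 + m)
J(u) = (-57 + u)/(-19 + u) (J(u) = (u - 57)/(u - 19) = (-57 + u)/(-19 + u))
z(69, 37) + J(31) = (-161 + 69) + (-57 + 31)/(-19 + 31) = -92 - 26/12 = -92 + (1/12)*(-26) = -92 - 13/6 = -565/6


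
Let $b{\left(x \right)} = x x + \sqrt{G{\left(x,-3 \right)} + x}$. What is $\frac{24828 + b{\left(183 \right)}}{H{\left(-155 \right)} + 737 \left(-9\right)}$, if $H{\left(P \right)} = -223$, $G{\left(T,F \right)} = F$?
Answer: $- \frac{58317}{6856} - \frac{3 \sqrt{5}}{3428} \approx -8.5079$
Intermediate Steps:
$b{\left(x \right)} = x^{2} + \sqrt{-3 + x}$ ($b{\left(x \right)} = x x + \sqrt{-3 + x} = x^{2} + \sqrt{-3 + x}$)
$\frac{24828 + b{\left(183 \right)}}{H{\left(-155 \right)} + 737 \left(-9\right)} = \frac{24828 + \left(183^{2} + \sqrt{-3 + 183}\right)}{-223 + 737 \left(-9\right)} = \frac{24828 + \left(33489 + \sqrt{180}\right)}{-223 - 6633} = \frac{24828 + \left(33489 + 6 \sqrt{5}\right)}{-6856} = \left(58317 + 6 \sqrt{5}\right) \left(- \frac{1}{6856}\right) = - \frac{58317}{6856} - \frac{3 \sqrt{5}}{3428}$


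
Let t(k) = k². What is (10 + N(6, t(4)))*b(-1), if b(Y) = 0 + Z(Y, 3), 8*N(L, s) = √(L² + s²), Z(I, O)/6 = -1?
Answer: -60 - 3*√73/2 ≈ -72.816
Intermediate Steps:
Z(I, O) = -6 (Z(I, O) = 6*(-1) = -6)
N(L, s) = √(L² + s²)/8
b(Y) = -6 (b(Y) = 0 - 6 = -6)
(10 + N(6, t(4)))*b(-1) = (10 + √(6² + (4²)²)/8)*(-6) = (10 + √(36 + 16²)/8)*(-6) = (10 + √(36 + 256)/8)*(-6) = (10 + √292/8)*(-6) = (10 + (2*√73)/8)*(-6) = (10 + √73/4)*(-6) = -60 - 3*√73/2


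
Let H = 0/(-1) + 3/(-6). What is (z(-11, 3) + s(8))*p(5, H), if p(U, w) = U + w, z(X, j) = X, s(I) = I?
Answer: -27/2 ≈ -13.500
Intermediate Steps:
H = -1/2 (H = 0*(-1) + 3*(-1/6) = 0 - 1/2 = -1/2 ≈ -0.50000)
(z(-11, 3) + s(8))*p(5, H) = (-11 + 8)*(5 - 1/2) = -3*9/2 = -27/2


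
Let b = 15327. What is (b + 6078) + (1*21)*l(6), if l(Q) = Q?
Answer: 21531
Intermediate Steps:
(b + 6078) + (1*21)*l(6) = (15327 + 6078) + (1*21)*6 = 21405 + 21*6 = 21405 + 126 = 21531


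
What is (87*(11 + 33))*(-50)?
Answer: -191400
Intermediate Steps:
(87*(11 + 33))*(-50) = (87*44)*(-50) = 3828*(-50) = -191400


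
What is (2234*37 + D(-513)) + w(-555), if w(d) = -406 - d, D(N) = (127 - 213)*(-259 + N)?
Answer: 149199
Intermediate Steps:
D(N) = 22274 - 86*N (D(N) = -86*(-259 + N) = 22274 - 86*N)
(2234*37 + D(-513)) + w(-555) = (2234*37 + (22274 - 86*(-513))) + (-406 - 1*(-555)) = (82658 + (22274 + 44118)) + (-406 + 555) = (82658 + 66392) + 149 = 149050 + 149 = 149199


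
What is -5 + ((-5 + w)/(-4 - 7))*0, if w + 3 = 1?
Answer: -5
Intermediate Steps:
w = -2 (w = -3 + 1 = -2)
-5 + ((-5 + w)/(-4 - 7))*0 = -5 + ((-5 - 2)/(-4 - 7))*0 = -5 - 7/(-11)*0 = -5 - 7*(-1/11)*0 = -5 + (7/11)*0 = -5 + 0 = -5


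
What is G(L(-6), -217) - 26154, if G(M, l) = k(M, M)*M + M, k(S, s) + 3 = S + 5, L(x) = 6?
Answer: -26100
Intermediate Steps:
k(S, s) = 2 + S (k(S, s) = -3 + (S + 5) = -3 + (5 + S) = 2 + S)
G(M, l) = M + M*(2 + M) (G(M, l) = (2 + M)*M + M = M*(2 + M) + M = M + M*(2 + M))
G(L(-6), -217) - 26154 = 6*(3 + 6) - 26154 = 6*9 - 26154 = 54 - 26154 = -26100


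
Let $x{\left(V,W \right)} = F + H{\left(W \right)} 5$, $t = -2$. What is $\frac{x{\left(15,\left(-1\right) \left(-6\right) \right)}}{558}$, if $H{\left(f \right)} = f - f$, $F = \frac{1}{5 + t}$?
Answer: $\frac{1}{1674} \approx 0.00059737$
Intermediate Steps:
$F = \frac{1}{3}$ ($F = \frac{1}{5 - 2} = \frac{1}{3} \approx 0.33333$)
$H{\left(f \right)} = 0$
$x{\left(V,W \right)} = \frac{1}{3}$ ($x{\left(V,W \right)} = \frac{1}{3} + 0 \cdot 5 = \frac{1}{3} + 0 = \frac{1}{3}$)
$\frac{x{\left(15,\left(-1\right) \left(-6\right) \right)}}{558} = \frac{1}{3 \cdot 558} = \frac{1}{3} \cdot \frac{1}{558} = \frac{1}{1674}$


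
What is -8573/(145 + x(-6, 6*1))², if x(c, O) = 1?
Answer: -8573/21316 ≈ -0.40219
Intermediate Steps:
-8573/(145 + x(-6, 6*1))² = -8573/(145 + 1)² = -8573/(146²) = -8573/21316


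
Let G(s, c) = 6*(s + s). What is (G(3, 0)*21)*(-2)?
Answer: -1512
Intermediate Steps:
G(s, c) = 12*s (G(s, c) = 6*(2*s) = 12*s)
(G(3, 0)*21)*(-2) = ((12*3)*21)*(-2) = (36*21)*(-2) = 756*(-2) = -1512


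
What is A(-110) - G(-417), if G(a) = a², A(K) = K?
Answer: -173999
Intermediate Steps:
A(-110) - G(-417) = -110 - 1*(-417)² = -110 - 1*173889 = -110 - 173889 = -173999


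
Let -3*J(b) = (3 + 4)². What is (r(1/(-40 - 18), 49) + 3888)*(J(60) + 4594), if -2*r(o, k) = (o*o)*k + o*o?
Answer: 179616749731/10092 ≈ 1.7798e+7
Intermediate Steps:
r(o, k) = -o²/2 - k*o²/2 (r(o, k) = -((o*o)*k + o*o)/2 = -(o²*k + o²)/2 = -(k*o² + o²)/2 = -(o² + k*o²)/2 = -o²/2 - k*o²/2)
J(b) = -49/3 (J(b) = -(3 + 4)²/3 = -⅓*7² = -⅓*49 = -49/3)
(r(1/(-40 - 18), 49) + 3888)*(J(60) + 4594) = ((1/(-40 - 18))²*(-1 - 1*49)/2 + 3888)*(-49/3 + 4594) = ((1/(-58))²*(-1 - 49)/2 + 3888)*(13733/3) = ((½)*(-1/58)²*(-50) + 3888)*(13733/3) = ((½)*(1/3364)*(-50) + 3888)*(13733/3) = (-25/3364 + 3888)*(13733/3) = (13079207/3364)*(13733/3) = 179616749731/10092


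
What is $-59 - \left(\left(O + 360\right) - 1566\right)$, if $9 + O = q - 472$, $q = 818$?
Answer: $810$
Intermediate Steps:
$O = 337$ ($O = -9 + \left(818 - 472\right) = -9 + 346 = 337$)
$-59 - \left(\left(O + 360\right) - 1566\right) = -59 - \left(\left(337 + 360\right) - 1566\right) = -59 - \left(697 - 1566\right) = -59 - -869 = -59 + 869 = 810$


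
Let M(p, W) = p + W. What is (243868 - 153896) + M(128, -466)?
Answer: 89634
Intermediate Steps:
M(p, W) = W + p
(243868 - 153896) + M(128, -466) = (243868 - 153896) + (-466 + 128) = 89972 - 338 = 89634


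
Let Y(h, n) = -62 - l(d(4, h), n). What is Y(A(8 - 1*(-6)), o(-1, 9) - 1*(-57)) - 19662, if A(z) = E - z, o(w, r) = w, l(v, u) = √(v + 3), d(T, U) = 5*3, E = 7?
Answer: -19724 - 3*√2 ≈ -19728.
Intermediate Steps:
d(T, U) = 15
l(v, u) = √(3 + v)
A(z) = 7 - z
Y(h, n) = -62 - 3*√2 (Y(h, n) = -62 - √(3 + 15) = -62 - √18 = -62 - 3*√2)
Y(A(8 - 1*(-6)), o(-1, 9) - 1*(-57)) - 19662 = (-62 - 3*√2) - 19662 = -19724 - 3*√2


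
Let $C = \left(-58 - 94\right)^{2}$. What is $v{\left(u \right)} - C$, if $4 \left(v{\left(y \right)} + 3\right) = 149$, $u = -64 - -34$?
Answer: $- \frac{92279}{4} \approx -23070.0$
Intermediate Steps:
$u = -30$ ($u = -64 + 34 = -30$)
$v{\left(y \right)} = \frac{137}{4}$ ($v{\left(y \right)} = -3 + \frac{1}{4} \cdot 149 = -3 + \frac{149}{4} = \frac{137}{4}$)
$C = 23104$ ($C = \left(-152\right)^{2} = 23104$)
$v{\left(u \right)} - C = \frac{137}{4} - 23104 = - \frac{92279}{4}$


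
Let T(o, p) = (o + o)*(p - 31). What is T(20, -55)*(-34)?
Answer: 116960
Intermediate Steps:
T(o, p) = 2*o*(-31 + p) (T(o, p) = (2*o)*(-31 + p) = 2*o*(-31 + p))
T(20, -55)*(-34) = (2*20*(-31 - 55))*(-34) = (2*20*(-86))*(-34) = -3440*(-34) = 116960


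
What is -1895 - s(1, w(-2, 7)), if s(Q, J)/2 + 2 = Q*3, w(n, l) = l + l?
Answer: -1897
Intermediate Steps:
w(n, l) = 2*l
s(Q, J) = -4 + 6*Q (s(Q, J) = -4 + 2*(Q*3) = -4 + 2*(3*Q) = -4 + 6*Q)
-1895 - s(1, w(-2, 7)) = -1895 - (-4 + 6*1) = -1895 - (-4 + 6) = -1895 - 1*2 = -1895 - 2 = -1897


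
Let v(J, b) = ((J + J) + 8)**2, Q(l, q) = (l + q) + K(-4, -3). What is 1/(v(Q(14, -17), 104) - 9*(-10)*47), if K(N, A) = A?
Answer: 1/4246 ≈ 0.00023552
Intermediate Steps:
Q(l, q) = -3 + l + q (Q(l, q) = (l + q) - 3 = -3 + l + q)
v(J, b) = (8 + 2*J)**2 (v(J, b) = (2*J + 8)**2 = (8 + 2*J)**2)
1/(v(Q(14, -17), 104) - 9*(-10)*47) = 1/(4*(4 + (-3 + 14 - 17))**2 - 9*(-10)*47) = 1/(4*(4 - 6)**2 + 90*47) = 1/(4*(-2)**2 + 4230) = 1/(4*4 + 4230) = 1/(16 + 4230) = 1/4246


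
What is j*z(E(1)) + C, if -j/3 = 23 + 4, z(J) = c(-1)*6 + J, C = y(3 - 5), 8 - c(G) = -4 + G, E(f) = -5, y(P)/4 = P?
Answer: -5921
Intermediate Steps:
y(P) = 4*P
c(G) = 12 - G (c(G) = 8 - (-4 + G) = 8 + (4 - G) = 12 - G)
C = -8 (C = 4*(3 - 5) = 4*(-2) = -8)
z(J) = 78 + J (z(J) = (12 - 1*(-1))*6 + J = (12 + 1)*6 + J = 13*6 + J = 78 + J)
j = -81 (j = -3*(23 + 4) = -3*27 = -81)
j*z(E(1)) + C = -81*(78 - 5) - 8 = -81*73 - 8 = -5913 - 8 = -5921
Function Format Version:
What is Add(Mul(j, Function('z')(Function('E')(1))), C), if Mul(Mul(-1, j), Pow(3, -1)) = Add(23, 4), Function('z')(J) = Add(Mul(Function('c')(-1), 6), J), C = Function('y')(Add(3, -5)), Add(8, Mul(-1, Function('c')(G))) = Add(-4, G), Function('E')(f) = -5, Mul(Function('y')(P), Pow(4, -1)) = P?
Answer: -5921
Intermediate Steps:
Function('y')(P) = Mul(4, P)
Function('c')(G) = Add(12, Mul(-1, G)) (Function('c')(G) = Add(8, Mul(-1, Add(-4, G))) = Add(8, Add(4, Mul(-1, G))) = Add(12, Mul(-1, G)))
C = -8 (C = Mul(4, Add(3, -5)) = Mul(4, -2) = -8)
Function('z')(J) = Add(78, J) (Function('z')(J) = Add(Mul(Add(12, Mul(-1, -1)), 6), J) = Add(Mul(Add(12, 1), 6), J) = Add(Mul(13, 6), J) = Add(78, J))
j = -81 (j = Mul(-3, Add(23, 4)) = Mul(-3, 27) = -81)
Add(Mul(j, Function('z')(Function('E')(1))), C) = Add(Mul(-81, Add(78, -5)), -8) = Add(Mul(-81, 73), -8) = Add(-5913, -8) = -5921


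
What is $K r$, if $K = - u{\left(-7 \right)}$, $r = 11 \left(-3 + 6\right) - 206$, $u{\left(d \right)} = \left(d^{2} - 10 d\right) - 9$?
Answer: $19030$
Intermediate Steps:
$u{\left(d \right)} = -9 + d^{2} - 10 d$
$r = -173$ ($r = 11 \cdot 3 - 206 = 33 - 206 = -173$)
$K = -110$ ($K = - (-9 + \left(-7\right)^{2} - -70) = - (-9 + 49 + 70) = \left(-1\right) 110 = -110$)
$K r = \left(-110\right) \left(-173\right) = 19030$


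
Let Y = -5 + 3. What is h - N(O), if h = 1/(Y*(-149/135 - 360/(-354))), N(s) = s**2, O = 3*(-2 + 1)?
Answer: -4473/1382 ≈ -3.2366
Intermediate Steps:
Y = -2
O = -3 (O = 3*(-1) = -3)
h = 7965/1382 (h = 1/(-2*(-149/135 - 360/(-354))) = 1/(-2*(-149*1/135 - 360*(-1/354))) = 1/(-2*(-149/135 + 60/59)) = 1/(-2*(-691/7965)) = 1/(1382/7965) = 7965/1382 ≈ 5.7634)
h - N(O) = 7965/1382 - 1*(-3)**2 = 7965/1382 - 1*9 = 7965/1382 - 9 = -4473/1382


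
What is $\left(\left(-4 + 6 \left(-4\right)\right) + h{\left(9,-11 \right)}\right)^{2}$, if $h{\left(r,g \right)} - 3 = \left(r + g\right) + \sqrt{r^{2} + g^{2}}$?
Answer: $\left(27 - \sqrt{202}\right)^{2} \approx 163.52$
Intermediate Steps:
$h{\left(r,g \right)} = 3 + g + r + \sqrt{g^{2} + r^{2}}$ ($h{\left(r,g \right)} = 3 + \left(\left(r + g\right) + \sqrt{r^{2} + g^{2}}\right) = 3 + \left(\left(g + r\right) + \sqrt{g^{2} + r^{2}}\right) = 3 + \left(g + r + \sqrt{g^{2} + r^{2}}\right) = 3 + g + r + \sqrt{g^{2} + r^{2}}$)
$\left(\left(-4 + 6 \left(-4\right)\right) + h{\left(9,-11 \right)}\right)^{2} = \left(\left(-4 + 6 \left(-4\right)\right) + \left(3 - 11 + 9 + \sqrt{\left(-11\right)^{2} + 9^{2}}\right)\right)^{2} = \left(\left(-4 - 24\right) + \left(3 - 11 + 9 + \sqrt{121 + 81}\right)\right)^{2} = \left(-28 + \left(3 - 11 + 9 + \sqrt{202}\right)\right)^{2} = \left(-28 + \left(1 + \sqrt{202}\right)\right)^{2} = \left(-27 + \sqrt{202}\right)^{2}$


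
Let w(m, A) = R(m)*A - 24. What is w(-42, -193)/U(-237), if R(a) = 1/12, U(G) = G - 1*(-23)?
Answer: 481/2568 ≈ 0.18731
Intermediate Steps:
U(G) = 23 + G (U(G) = G + 23 = 23 + G)
R(a) = 1/12
w(m, A) = -24 + A/12 (w(m, A) = A/12 - 24 = -24 + A/12)
w(-42, -193)/U(-237) = (-24 + (1/12)*(-193))/(23 - 237) = (-24 - 193/12)/(-214) = -481/12*(-1/214) = 481/2568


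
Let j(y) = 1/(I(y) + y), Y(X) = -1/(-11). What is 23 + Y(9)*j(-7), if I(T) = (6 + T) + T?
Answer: 3794/165 ≈ 22.994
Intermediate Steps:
I(T) = 6 + 2*T
Y(X) = 1/11 (Y(X) = -1*(-1/11) = 1/11)
j(y) = 1/(6 + 3*y) (j(y) = 1/((6 + 2*y) + y) = 1/(6 + 3*y))
23 + Y(9)*j(-7) = 23 + (1/(3*(2 - 7)))/11 = 23 + ((⅓)/(-5))/11 = 23 + ((⅓)*(-⅕))/11 = 23 + (1/11)*(-1/15) = 23 - 1/165 = 3794/165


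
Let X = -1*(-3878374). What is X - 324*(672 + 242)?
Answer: 3582238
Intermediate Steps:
X = 3878374
X - 324*(672 + 242) = 3878374 - 324*(672 + 242) = 3878374 - 324*914 = 3878374 - 296136 = 3582238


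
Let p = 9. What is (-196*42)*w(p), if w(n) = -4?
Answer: 32928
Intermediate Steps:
(-196*42)*w(p) = -196*42*(-4) = -8232*(-4) = 32928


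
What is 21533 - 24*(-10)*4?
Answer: 22493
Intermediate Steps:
21533 - 24*(-10)*4 = 21533 - (-240)*4 = 21533 - 1*(-960) = 21533 + 960 = 22493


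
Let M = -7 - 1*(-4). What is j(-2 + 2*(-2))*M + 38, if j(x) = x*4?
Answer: 110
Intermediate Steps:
M = -3 (M = -7 + 4 = -3)
j(x) = 4*x
j(-2 + 2*(-2))*M + 38 = (4*(-2 + 2*(-2)))*(-3) + 38 = (4*(-2 - 4))*(-3) + 38 = (4*(-6))*(-3) + 38 = -24*(-3) + 38 = 72 + 38 = 110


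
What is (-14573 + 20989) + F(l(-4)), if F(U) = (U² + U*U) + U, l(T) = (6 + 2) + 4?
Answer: 6716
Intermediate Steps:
l(T) = 12 (l(T) = 8 + 4 = 12)
F(U) = U + 2*U² (F(U) = (U² + U²) + U = 2*U² + U = U + 2*U²)
(-14573 + 20989) + F(l(-4)) = (-14573 + 20989) + 12*(1 + 2*12) = 6416 + 12*(1 + 24) = 6416 + 12*25 = 6416 + 300 = 6716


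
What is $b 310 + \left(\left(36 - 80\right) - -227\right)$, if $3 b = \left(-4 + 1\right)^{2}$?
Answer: $1113$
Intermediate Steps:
$b = 3$ ($b = \frac{\left(-4 + 1\right)^{2}}{3} = \frac{\left(-3\right)^{2}}{3} = \frac{1}{3} \cdot 9 = 3$)
$b 310 + \left(\left(36 - 80\right) - -227\right) = 3 \cdot 310 + \left(\left(36 - 80\right) - -227\right) = 930 + \left(-44 + 227\right) = 930 + 183 = 1113$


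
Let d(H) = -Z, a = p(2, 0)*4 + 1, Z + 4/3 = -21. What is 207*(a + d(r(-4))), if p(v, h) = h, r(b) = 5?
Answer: 4830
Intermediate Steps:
Z = -67/3 (Z = -4/3 - 21 = -67/3 ≈ -22.333)
a = 1 (a = 0*4 + 1 = 0 + 1 = 1)
d(H) = 67/3 (d(H) = -1*(-67/3) = 67/3)
207*(a + d(r(-4))) = 207*(1 + 67/3) = 207*(70/3) = 4830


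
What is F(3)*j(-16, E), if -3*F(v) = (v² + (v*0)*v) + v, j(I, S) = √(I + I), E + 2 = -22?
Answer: -16*I*√2 ≈ -22.627*I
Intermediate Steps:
E = -24 (E = -2 - 22 = -24)
j(I, S) = √2*√I (j(I, S) = √(2*I) = √2*√I)
F(v) = -v/3 - v²/3 (F(v) = -((v² + (v*0)*v) + v)/3 = -((v² + 0*v) + v)/3 = -((v² + 0) + v)/3 = -(v² + v)/3 = -(v + v²)/3 = -v/3 - v²/3)
F(3)*j(-16, E) = (-⅓*3*(1 + 3))*(√2*√(-16)) = (-⅓*3*4)*(√2*(4*I)) = -16*I*√2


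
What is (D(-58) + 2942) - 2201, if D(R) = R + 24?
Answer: 707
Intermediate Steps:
D(R) = 24 + R
(D(-58) + 2942) - 2201 = ((24 - 58) + 2942) - 2201 = (-34 + 2942) - 2201 = 2908 - 2201 = 707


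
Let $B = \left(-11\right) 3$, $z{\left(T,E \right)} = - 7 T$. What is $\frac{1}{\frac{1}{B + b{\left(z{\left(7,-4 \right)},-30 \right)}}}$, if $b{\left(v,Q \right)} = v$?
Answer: $-82$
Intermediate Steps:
$B = -33$
$\frac{1}{\frac{1}{B + b{\left(z{\left(7,-4 \right)},-30 \right)}}} = \frac{1}{\frac{1}{-33 - 49}} = \frac{1}{\frac{1}{-82}} = \frac{1}{- \frac{1}{82}} = -82$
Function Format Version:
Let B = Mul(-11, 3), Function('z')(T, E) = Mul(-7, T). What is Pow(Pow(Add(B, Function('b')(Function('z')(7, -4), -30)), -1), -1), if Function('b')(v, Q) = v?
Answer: -82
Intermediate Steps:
B = -33
Pow(Pow(Add(B, Function('b')(Function('z')(7, -4), -30)), -1), -1) = Pow(Pow(Add(-33, Mul(-7, 7)), -1), -1) = Pow(Pow(Add(-33, -49), -1), -1) = Pow(Pow(-82, -1), -1) = Pow(Rational(-1, 82), -1) = -82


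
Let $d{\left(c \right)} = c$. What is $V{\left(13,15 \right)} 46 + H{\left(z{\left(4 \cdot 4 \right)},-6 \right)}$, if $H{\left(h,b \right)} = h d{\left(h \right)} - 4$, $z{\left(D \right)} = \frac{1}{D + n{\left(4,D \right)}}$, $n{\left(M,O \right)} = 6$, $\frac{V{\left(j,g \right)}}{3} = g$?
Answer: $\frac{999945}{484} \approx 2066.0$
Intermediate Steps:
$V{\left(j,g \right)} = 3 g$
$z{\left(D \right)} = \frac{1}{6 + D}$ ($z{\left(D \right)} = \frac{1}{D + 6} = \frac{1}{6 + D}$)
$H{\left(h,b \right)} = -4 + h^{2}$ ($H{\left(h,b \right)} = h h - 4 = h^{2} - 4 = -4 + h^{2}$)
$V{\left(13,15 \right)} 46 + H{\left(z{\left(4 \cdot 4 \right)},-6 \right)} = 3 \cdot 15 \cdot 46 - \left(4 - \left(\frac{1}{6 + 4 \cdot 4}\right)^{2}\right) = 45 \cdot 46 - \left(4 - \left(\frac{1}{6 + 16}\right)^{2}\right) = 2070 - \left(4 - \left(\frac{1}{22}\right)^{2}\right) = 2070 + \left(-4 + \frac{1}{484}\right) = 2070 - \frac{1935}{484} = \frac{999945}{484}$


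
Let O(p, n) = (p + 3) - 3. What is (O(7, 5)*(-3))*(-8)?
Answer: 168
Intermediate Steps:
O(p, n) = p (O(p, n) = (3 + p) - 3 = p)
(O(7, 5)*(-3))*(-8) = (7*(-3))*(-8) = -21*(-8) = 168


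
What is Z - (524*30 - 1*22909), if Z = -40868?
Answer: -33679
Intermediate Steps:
Z - (524*30 - 1*22909) = -40868 - (524*30 - 1*22909) = -40868 - (15720 - 22909) = -40868 - 1*(-7189) = -40868 + 7189 = -33679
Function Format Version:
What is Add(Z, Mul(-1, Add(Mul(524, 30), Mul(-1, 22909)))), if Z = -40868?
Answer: -33679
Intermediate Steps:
Add(Z, Mul(-1, Add(Mul(524, 30), Mul(-1, 22909)))) = Add(-40868, Mul(-1, Add(Mul(524, 30), Mul(-1, 22909)))) = Add(-40868, Mul(-1, Add(15720, -22909))) = Add(-40868, Mul(-1, -7189)) = Add(-40868, 7189) = -33679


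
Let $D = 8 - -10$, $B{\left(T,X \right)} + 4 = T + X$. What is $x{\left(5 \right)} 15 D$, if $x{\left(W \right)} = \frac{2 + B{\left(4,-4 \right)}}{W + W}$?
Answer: $-54$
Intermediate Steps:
$B{\left(T,X \right)} = -4 + T + X$ ($B{\left(T,X \right)} = -4 + \left(T + X\right) = -4 + T + X$)
$x{\left(W \right)} = - \frac{1}{W}$ ($x{\left(W \right)} = \frac{2 - 4}{W + W} = \frac{2 - 4}{2 W} = - 2 \frac{1}{2 W} = - \frac{1}{W}$)
$D = 18$ ($D = 8 + 10 = 18$)
$x{\left(5 \right)} 15 D = - \frac{1}{5} \cdot 15 \cdot 18 = \left(-1\right) \frac{1}{5} \cdot 15 \cdot 18 = \left(- \frac{1}{5}\right) 15 \cdot 18 = \left(-3\right) 18 = -54$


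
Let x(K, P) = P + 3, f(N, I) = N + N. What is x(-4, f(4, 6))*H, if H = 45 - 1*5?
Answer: 440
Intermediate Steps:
f(N, I) = 2*N
x(K, P) = 3 + P
H = 40 (H = 45 - 5 = 40)
x(-4, f(4, 6))*H = (3 + 2*4)*40 = (3 + 8)*40 = 11*40 = 440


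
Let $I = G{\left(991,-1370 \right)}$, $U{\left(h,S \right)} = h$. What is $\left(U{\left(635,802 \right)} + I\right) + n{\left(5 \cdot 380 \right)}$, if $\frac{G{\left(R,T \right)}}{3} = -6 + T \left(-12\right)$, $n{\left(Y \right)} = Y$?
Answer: $51837$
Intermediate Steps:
$G{\left(R,T \right)} = -18 - 36 T$ ($G{\left(R,T \right)} = 3 \left(-6 + T \left(-12\right)\right) = 3 \left(-6 - 12 T\right) = -18 - 36 T$)
$I = 49302$ ($I = -18 - -49320 = -18 + 49320 = 49302$)
$\left(U{\left(635,802 \right)} + I\right) + n{\left(5 \cdot 380 \right)} = \left(635 + 49302\right) + 5 \cdot 380 = 49937 + 1900 = 51837$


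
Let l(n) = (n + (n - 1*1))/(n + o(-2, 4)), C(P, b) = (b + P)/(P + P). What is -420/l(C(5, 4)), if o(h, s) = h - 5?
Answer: 6405/2 ≈ 3202.5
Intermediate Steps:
o(h, s) = -5 + h
C(P, b) = (P + b)/(2*P) (C(P, b) = (P + b)/((2*P)) = (P + b)*(1/(2*P)) = (P + b)/(2*P))
l(n) = (-1 + 2*n)/(-7 + n) (l(n) = (n + (n - 1*1))/(n + (-5 - 2)) = (n + (n - 1))/(n - 7) = (n + (-1 + n))/(-7 + n) = (-1 + 2*n)/(-7 + n))
-420/l(C(5, 4)) = -420*(-7 + (½)*(5 + 4)/5)/(-1 + 2*((½)*(5 + 4)/5)) = -420*(-7 + (½)*(⅕)*9)/(-1 + 2*((½)*(⅕)*9)) = -420*(-7 + 9/10)/(-1 + 2*(9/10)) = -420*(-61/(10*(-1 + 9/5))) = -420/((-10/61*⅘)) = -420/(-8/61) = -420*(-61/8) = 6405/2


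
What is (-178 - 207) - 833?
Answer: -1218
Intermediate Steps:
(-178 - 207) - 833 = -385 - 833 = -1218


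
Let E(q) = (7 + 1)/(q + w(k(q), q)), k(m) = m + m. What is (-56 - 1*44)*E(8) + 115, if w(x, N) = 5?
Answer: 695/13 ≈ 53.462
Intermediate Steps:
k(m) = 2*m
E(q) = 8/(5 + q) (E(q) = (7 + 1)/(q + 5) = 8/(5 + q))
(-56 - 1*44)*E(8) + 115 = (-56 - 1*44)*(8/(5 + 8)) + 115 = (-56 - 44)*(8/13) + 115 = -800/13 + 115 = 695/13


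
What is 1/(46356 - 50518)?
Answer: -1/4162 ≈ -0.00024027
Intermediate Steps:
1/(46356 - 50518) = 1/(-4162) = -1/4162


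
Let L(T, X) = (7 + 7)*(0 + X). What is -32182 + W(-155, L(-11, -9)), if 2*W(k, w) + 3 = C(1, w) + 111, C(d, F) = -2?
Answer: -32129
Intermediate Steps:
L(T, X) = 14*X
W(k, w) = 53 (W(k, w) = -3/2 + (-2 + 111)/2 = -3/2 + (1/2)*109 = -3/2 + 109/2 = 53)
-32182 + W(-155, L(-11, -9)) = -32182 + 53 = -32129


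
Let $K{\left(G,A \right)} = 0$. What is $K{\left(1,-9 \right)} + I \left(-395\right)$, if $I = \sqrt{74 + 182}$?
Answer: $-6320$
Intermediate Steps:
$I = 16$ ($I = \sqrt{256} = 16$)
$K{\left(1,-9 \right)} + I \left(-395\right) = 0 + 16 \left(-395\right) = 0 - 6320 = -6320$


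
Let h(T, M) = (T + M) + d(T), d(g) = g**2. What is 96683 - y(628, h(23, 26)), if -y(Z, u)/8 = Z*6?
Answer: 126827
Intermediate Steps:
h(T, M) = M + T + T**2 (h(T, M) = (T + M) + T**2 = (M + T) + T**2 = M + T + T**2)
y(Z, u) = -48*Z (y(Z, u) = -8*Z*6 = -48*Z)
96683 - y(628, h(23, 26)) = 96683 - (-48)*628 = 96683 - 1*(-30144) = 96683 + 30144 = 126827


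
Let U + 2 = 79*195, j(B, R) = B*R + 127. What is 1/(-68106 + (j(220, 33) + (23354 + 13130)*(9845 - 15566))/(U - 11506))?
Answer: -3897/474126659 ≈ -8.2193e-6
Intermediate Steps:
j(B, R) = 127 + B*R
U = 15403 (U = -2 + 79*195 = -2 + 15405 = 15403)
1/(-68106 + (j(220, 33) + (23354 + 13130)*(9845 - 15566))/(U - 11506)) = 1/(-68106 + ((127 + 220*33) + (23354 + 13130)*(9845 - 15566))/(15403 - 11506)) = 1/(-68106 + ((127 + 7260) + 36484*(-5721))/3897) = 1/(-68106 + (7387 - 208724964)*(1/3897)) = 1/(-68106 - 208717577*1/3897) = 1/(-68106 - 208717577/3897) = 1/(-474126659/3897) = -3897/474126659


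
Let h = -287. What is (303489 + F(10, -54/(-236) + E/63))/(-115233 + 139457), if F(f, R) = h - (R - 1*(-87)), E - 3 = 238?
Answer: 2253326771/180081216 ≈ 12.513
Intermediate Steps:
E = 241 (E = 3 + 238 = 241)
F(f, R) = -374 - R (F(f, R) = -287 - (R - 1*(-87)) = -287 - (R + 87) = -287 - (87 + R) = -287 + (-87 - R) = -374 - R)
(303489 + F(10, -54/(-236) + E/63))/(-115233 + 139457) = (303489 + (-374 - (-54/(-236) + 241/63)))/(-115233 + 139457) = (303489 + (-374 - (-54*(-1/236) + 241*(1/63))))/24224 = (303489 + (-374 - (27/118 + 241/63)))*(1/24224) = (303489 + (-374 - 1*30139/7434))*(1/24224) = (303489 + (-374 - 30139/7434))*(1/24224) = (303489 - 2810455/7434)*(1/24224) = (2253326771/7434)*(1/24224) = 2253326771/180081216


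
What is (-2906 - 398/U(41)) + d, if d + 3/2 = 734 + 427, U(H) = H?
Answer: -144009/82 ≈ -1756.2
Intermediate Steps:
d = 2319/2 (d = -3/2 + (734 + 427) = -3/2 + 1161 = 2319/2 ≈ 1159.5)
(-2906 - 398/U(41)) + d = (-2906 - 398/41) + 2319/2 = -119544/41 + 2319/2 = -144009/82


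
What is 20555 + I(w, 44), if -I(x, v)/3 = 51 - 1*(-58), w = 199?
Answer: 20228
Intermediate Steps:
I(x, v) = -327 (I(x, v) = -3*(51 - 1*(-58)) = -3*(51 + 58) = -3*109 = -327)
20555 + I(w, 44) = 20555 - 327 = 20228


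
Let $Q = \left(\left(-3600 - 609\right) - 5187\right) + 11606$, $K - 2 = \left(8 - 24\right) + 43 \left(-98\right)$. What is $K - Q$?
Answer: $-6438$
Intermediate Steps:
$K = -4228$ ($K = 2 + \left(\left(8 - 24\right) + 43 \left(-98\right)\right) = 2 - 4230 = -4228$)
$Q = 2210$ ($Q = \left(-4209 - 5187\right) + 11606 = -9396 + 11606 = 2210$)
$K - Q = -4228 - 2210 = -6438$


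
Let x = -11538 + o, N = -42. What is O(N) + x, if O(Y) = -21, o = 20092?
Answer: 8533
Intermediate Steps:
x = 8554 (x = -11538 + 20092 = 8554)
O(N) + x = -21 + 8554 = 8533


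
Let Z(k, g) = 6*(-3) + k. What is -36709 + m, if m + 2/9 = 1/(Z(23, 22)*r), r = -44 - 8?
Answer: -85899589/2340 ≈ -36709.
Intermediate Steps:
Z(k, g) = -18 + k
r = -52
m = -529/2340 (m = -2/9 + 1/((-18 + 23)*(-52)) = -2/9 + 1/(5*(-52)) = -2/9 + 1/(-260) = -2/9 - 1/260 = -529/2340 ≈ -0.22607)
-36709 + m = -36709 - 529/2340 = -85899589/2340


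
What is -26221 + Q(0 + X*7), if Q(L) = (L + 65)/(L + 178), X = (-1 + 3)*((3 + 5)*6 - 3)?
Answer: -21185873/808 ≈ -26220.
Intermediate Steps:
X = 90 (X = 2*(8*6 - 3) = 2*(48 - 3) = 2*45 = 90)
Q(L) = (65 + L)/(178 + L)
-26221 + Q(0 + X*7) = -26221 + (65 + (0 + 90*7))/(178 + (0 + 90*7)) = -26221 + (65 + (0 + 630))/(178 + (0 + 630)) = -26221 + (65 + 630)/(178 + 630) = -26221 + 695/808 = -21185873/808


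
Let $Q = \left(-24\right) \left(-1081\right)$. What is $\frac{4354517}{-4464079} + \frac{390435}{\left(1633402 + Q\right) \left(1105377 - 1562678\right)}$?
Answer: $- \frac{3304298880900888847}{3387435038917970534} \approx -0.97546$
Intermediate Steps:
$Q = 25944$
$\frac{4354517}{-4464079} + \frac{390435}{\left(1633402 + Q\right) \left(1105377 - 1562678\right)} = \frac{4354517}{-4464079} + \frac{390435}{\left(1633402 + 25944\right) \left(1105377 - 1562678\right)} = 4354517 \left(- \frac{1}{4464079}\right) + \frac{390435}{1659346 \left(-457301\right)} = - \frac{4354517}{4464079} + \frac{390435}{-758820585146} = - \frac{4354517}{4464079} + 390435 \left(- \frac{1}{758820585146}\right) = - \frac{4354517}{4464079} - \frac{390435}{758820585146} = - \frac{3304298880900888847}{3387435038917970534}$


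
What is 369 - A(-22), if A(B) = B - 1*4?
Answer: 395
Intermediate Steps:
A(B) = -4 + B (A(B) = B - 4 = -4 + B)
369 - A(-22) = 369 - (-4 - 22) = 369 - 1*(-26) = 369 + 26 = 395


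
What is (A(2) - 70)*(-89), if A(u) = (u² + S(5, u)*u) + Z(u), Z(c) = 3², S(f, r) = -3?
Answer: 5607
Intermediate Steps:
Z(c) = 9
A(u) = 9 + u² - 3*u (A(u) = (u² - 3*u) + 9 = 9 + u² - 3*u)
(A(2) - 70)*(-89) = ((9 + 2² - 3*2) - 70)*(-89) = ((9 + 4 - 6) - 70)*(-89) = (7 - 70)*(-89) = -63*(-89) = 5607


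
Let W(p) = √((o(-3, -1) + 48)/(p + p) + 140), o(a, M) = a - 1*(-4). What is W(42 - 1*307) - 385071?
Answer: -385071 + 3*√4366670/530 ≈ -3.8506e+5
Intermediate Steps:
o(a, M) = 4 + a (o(a, M) = a + 4 = 4 + a)
W(p) = √(140 + 49/(2*p)) (W(p) = √(((4 - 3) + 48)/(p + p) + 140) = √((1 + 48)/((2*p)) + 140) = √(49*(1/(2*p)) + 140) = √(49/(2*p) + 140) = √(140 + 49/(2*p)))
W(42 - 1*307) - 385071 = √(560 + 98/(42 - 1*307))/2 - 385071 = √(560 + 98/(42 - 307))/2 - 385071 = √(560 + 98/(-265))/2 - 385071 = √(560 + 98*(-1/265))/2 - 385071 = √(560 - 98/265)/2 - 385071 = √(148302/265)/2 - 385071 = (3*√4366670/265)/2 - 385071 = 3*√4366670/530 - 385071 = -385071 + 3*√4366670/530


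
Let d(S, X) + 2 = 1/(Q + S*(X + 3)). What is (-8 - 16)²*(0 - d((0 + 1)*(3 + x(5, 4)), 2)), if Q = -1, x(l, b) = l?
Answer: 14784/13 ≈ 1137.2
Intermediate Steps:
d(S, X) = -2 + 1/(-1 + S*(3 + X)) (d(S, X) = -2 + 1/(-1 + S*(X + 3)) = -2 + 1/(-1 + S*(3 + X)))
(-8 - 16)²*(0 - d((0 + 1)*(3 + x(5, 4)), 2)) = (-8 - 16)²*(0 - (3 - 6*(0 + 1)*(3 + 5) - 2*(0 + 1)*(3 + 5)*2)/(-1 + 3*((0 + 1)*(3 + 5)) + ((0 + 1)*(3 + 5))*2)) = (-24)²*(0 - (3 - 6*8 - 2*1*8*2)/(-1 + 3*(1*8) + (1*8)*2)) = 576*(0 - (3 - 6*8 - 2*8*2)/(-1 + 3*8 + 8*2)) = 576*(0 - (3 - 48 - 32)/(-1 + 24 + 16)) = 576*(0 - (-77)/39) = 576*(0 - 1*(-77/39)) = 576*(0 + 77/39) = 576*(77/39) = 14784/13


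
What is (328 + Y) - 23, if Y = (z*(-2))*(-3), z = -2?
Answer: 293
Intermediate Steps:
Y = -12 (Y = -2*(-2)*(-3) = 4*(-3) = -12)
(328 + Y) - 23 = (328 - 12) - 23 = 316 - 23 = 293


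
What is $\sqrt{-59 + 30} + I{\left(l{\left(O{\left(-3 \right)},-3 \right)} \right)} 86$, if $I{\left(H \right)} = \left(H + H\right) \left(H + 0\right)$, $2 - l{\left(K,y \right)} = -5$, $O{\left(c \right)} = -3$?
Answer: $8428 + i \sqrt{29} \approx 8428.0 + 5.3852 i$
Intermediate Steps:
$l{\left(K,y \right)} = 7$ ($l{\left(K,y \right)} = 2 - -5 = 2 + 5 = 7$)
$I{\left(H \right)} = 2 H^{2}$ ($I{\left(H \right)} = 2 H H = 2 H^{2}$)
$\sqrt{-59 + 30} + I{\left(l{\left(O{\left(-3 \right)},-3 \right)} \right)} 86 = \sqrt{-59 + 30} + 2 \cdot 7^{2} \cdot 86 = \sqrt{-29} + 2 \cdot 49 \cdot 86 = i \sqrt{29} + 98 \cdot 86 = i \sqrt{29} + 8428 = 8428 + i \sqrt{29}$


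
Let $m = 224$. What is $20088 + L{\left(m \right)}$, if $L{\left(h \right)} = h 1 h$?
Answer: $70264$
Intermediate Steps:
$L{\left(h \right)} = h^{2}$ ($L{\left(h \right)} = h h = h^{2}$)
$20088 + L{\left(m \right)} = 20088 + 224^{2} = 20088 + 50176 = 70264$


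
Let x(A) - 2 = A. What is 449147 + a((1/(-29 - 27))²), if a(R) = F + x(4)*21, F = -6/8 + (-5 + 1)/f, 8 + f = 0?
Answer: 1797091/4 ≈ 4.4927e+5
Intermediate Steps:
f = -8 (f = -8 + 0 = -8)
x(A) = 2 + A
F = -¼ (F = -6/8 + (-5 + 1)/(-8) = -6*⅛ - 4*(-⅛) = -¾ + ½ = -¼ ≈ -0.25000)
a(R) = 503/4 (a(R) = -¼ + (2 + 4)*21 = -¼ + 6*21 = -¼ + 126 = 503/4)
449147 + a((1/(-29 - 27))²) = 449147 + 503/4 = 1797091/4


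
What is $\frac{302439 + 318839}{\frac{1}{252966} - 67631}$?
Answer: $- \frac{157162210548}{17108343545} \approx -9.1863$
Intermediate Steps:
$\frac{302439 + 318839}{\frac{1}{252966} - 67631} = \frac{621278}{\frac{1}{252966} - 67631} = \frac{621278}{- \frac{17108343545}{252966}} = 621278 \left(- \frac{252966}{17108343545}\right) = - \frac{157162210548}{17108343545}$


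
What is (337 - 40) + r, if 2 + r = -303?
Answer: -8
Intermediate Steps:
r = -305 (r = -2 - 303 = -305)
(337 - 40) + r = (337 - 40) - 305 = 297 - 305 = -8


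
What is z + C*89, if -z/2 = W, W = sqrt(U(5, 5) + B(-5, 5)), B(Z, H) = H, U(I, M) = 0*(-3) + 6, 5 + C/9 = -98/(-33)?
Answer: -17889/11 - 2*sqrt(11) ≈ -1632.9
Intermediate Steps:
C = -201/11 (C = -45 + 9*(-98/(-33)) = -45 + 9*(-98*(-1/33)) = -45 + 9*(98/33) = -45 + 294/11 = -201/11 ≈ -18.273)
U(I, M) = 6 (U(I, M) = 0 + 6 = 6)
W = sqrt(11) (W = sqrt(6 + 5) = sqrt(11) ≈ 3.3166)
z = -2*sqrt(11) ≈ -6.6332
z + C*89 = -2*sqrt(11) - 201/11*89 = -2*sqrt(11) - 17889/11 = -17889/11 - 2*sqrt(11)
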